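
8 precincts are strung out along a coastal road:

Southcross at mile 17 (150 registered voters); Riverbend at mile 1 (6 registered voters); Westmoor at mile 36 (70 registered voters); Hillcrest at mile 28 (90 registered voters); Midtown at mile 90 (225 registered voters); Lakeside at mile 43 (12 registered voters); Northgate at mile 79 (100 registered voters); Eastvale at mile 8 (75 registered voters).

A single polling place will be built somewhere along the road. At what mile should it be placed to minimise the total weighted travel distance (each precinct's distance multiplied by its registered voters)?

For a sum of weighted absolute distances on a line, the optimum is the weighted median (not the mean). Total weight W = 728; half-weight = 364.
Sort by position and accumulate weight:
  mile 1 (Riverbend, w=6) → cum 6
  mile 8 (Eastvale, w=75) → cum 81
  mile 17 (Southcross, w=150) → cum 231
  mile 28 (Hillcrest, w=90) → cum 321
  mile 36 (Westmoor, w=70) → cum 391  ≥ 364 → median here
  mile 43 (Lakeside, w=12) → cum 403
  mile 79 (Northgate, w=100) → cum 503
  mile 90 (Midtown, w=225) → cum 728
Optimal location: mile 36.

x = 36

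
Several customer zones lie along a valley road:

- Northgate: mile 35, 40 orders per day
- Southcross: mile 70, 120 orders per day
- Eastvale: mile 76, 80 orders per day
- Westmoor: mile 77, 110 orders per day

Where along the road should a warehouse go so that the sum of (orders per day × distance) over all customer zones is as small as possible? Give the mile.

For a sum of weighted absolute distances on a line, the optimum is the weighted median (not the mean). Total weight W = 350; half-weight = 175.
Sort by position and accumulate weight:
  mile 35 (Northgate, w=40) → cum 40
  mile 70 (Southcross, w=120) → cum 160
  mile 76 (Eastvale, w=80) → cum 240  ≥ 175 → median here
  mile 77 (Westmoor, w=110) → cum 350
Optimal location: mile 76.

x = 76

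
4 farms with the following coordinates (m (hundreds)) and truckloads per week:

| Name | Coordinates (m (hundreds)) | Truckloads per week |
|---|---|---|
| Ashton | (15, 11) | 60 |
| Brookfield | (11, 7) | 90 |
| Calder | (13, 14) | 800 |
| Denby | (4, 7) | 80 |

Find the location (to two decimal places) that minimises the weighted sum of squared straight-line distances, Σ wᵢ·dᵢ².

The minimiser of Σwᵢ‖p−pᵢ‖² is the weighted centroid p* = (Σwᵢpᵢ)/(Σwᵢ).
Σwᵢ = 1030.
Σwᵢxᵢ = 60·15 + 90·11 + 800·13 + 80·4 = 12610.
Σwᵢyᵢ = 60·11 + 90·7 + 800·14 + 80·7 = 13050.
x* = 12610/1030 = 12.24, y* = 13050/1030 = 12.67.

(12.24, 12.67)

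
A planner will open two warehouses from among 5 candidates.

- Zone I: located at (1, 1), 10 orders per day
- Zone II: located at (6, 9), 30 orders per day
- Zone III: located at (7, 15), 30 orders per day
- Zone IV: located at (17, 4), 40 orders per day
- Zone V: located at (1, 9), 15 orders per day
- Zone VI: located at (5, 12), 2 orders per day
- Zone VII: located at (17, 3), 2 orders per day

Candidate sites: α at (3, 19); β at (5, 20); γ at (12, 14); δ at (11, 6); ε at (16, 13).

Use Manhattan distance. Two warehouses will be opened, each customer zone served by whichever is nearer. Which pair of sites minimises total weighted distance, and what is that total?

Evaluate every pair (each demand assigned to the nearer of the two):
  {γ, δ}: total = 1121
  {β, δ}: total = 1149
  {α, δ}: total = 1166
  {δ, ε}: total = 1277
  {γ, ε}: total = 1430
  {α, ε}: total = 1450
  {β, ε}: total = 1463
  {α, γ}: total = 1540
  {β, γ}: total = 1613
  {α, β}: total = 2144
Best pair: {γ, δ} with total 1121.

{γ, δ}, total 1121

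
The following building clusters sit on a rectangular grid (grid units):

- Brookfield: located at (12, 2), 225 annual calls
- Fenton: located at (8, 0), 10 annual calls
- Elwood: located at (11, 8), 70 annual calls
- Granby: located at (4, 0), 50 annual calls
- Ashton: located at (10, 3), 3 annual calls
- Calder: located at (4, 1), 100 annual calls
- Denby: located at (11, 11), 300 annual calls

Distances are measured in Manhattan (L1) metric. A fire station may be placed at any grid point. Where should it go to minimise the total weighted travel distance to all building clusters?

(11, 2)

Manhattan distance separates: Σwᵢ(|x−xᵢ|+|y−yᵢ|) = Σwᵢ|x−xᵢ| + Σwᵢ|y−yᵢ|, so x and y are optimised independently as 1-D weighted medians.
Total weight W = 758; half = 379.
x-coordinate, sorted with cumulative weight:
  x=4 (Granby, w=50) cum 50
  x=4 (Calder, w=100) cum 150
  x=8 (Fenton, w=10) cum 160
  x=10 (Ashton, w=3) cum 163
  x=11 (Elwood, w=70) cum 233
  x=11 (Denby, w=300) cum 533  ← median
  x=12 (Brookfield, w=225) cum 758
⇒ x* = 11
y-coordinate, sorted with cumulative weight:
  y=0 (Fenton, w=10) cum 10
  y=0 (Granby, w=50) cum 60
  y=1 (Calder, w=100) cum 160
  y=2 (Brookfield, w=225) cum 385  ← median
  y=3 (Ashton, w=3) cum 388
  y=8 (Elwood, w=70) cum 458
  y=11 (Denby, w=300) cum 758
⇒ y* = 2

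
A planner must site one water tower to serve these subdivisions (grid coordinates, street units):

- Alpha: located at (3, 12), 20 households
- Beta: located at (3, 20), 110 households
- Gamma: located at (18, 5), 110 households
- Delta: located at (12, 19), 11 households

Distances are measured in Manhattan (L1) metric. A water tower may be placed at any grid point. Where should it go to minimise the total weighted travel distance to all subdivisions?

Manhattan distance separates: Σwᵢ(|x−xᵢ|+|y−yᵢ|) = Σwᵢ|x−xᵢ| + Σwᵢ|y−yᵢ|, so x and y are optimised independently as 1-D weighted medians.
Total weight W = 251; half = 125.5.
x-coordinate, sorted with cumulative weight:
  x=3 (Alpha, w=20) cum 20
  x=3 (Beta, w=110) cum 130  ← median
  x=12 (Delta, w=11) cum 141
  x=18 (Gamma, w=110) cum 251
⇒ x* = 3
y-coordinate, sorted with cumulative weight:
  y=5 (Gamma, w=110) cum 110
  y=12 (Alpha, w=20) cum 130  ← median
  y=19 (Delta, w=11) cum 141
  y=20 (Beta, w=110) cum 251
⇒ y* = 12

(3, 12)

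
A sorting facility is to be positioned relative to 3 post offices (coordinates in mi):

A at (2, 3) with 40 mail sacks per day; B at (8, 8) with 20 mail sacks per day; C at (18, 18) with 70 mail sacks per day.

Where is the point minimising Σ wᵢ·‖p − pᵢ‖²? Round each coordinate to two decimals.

The minimiser of Σwᵢ‖p−pᵢ‖² is the weighted centroid p* = (Σwᵢpᵢ)/(Σwᵢ).
Σwᵢ = 130.
Σwᵢxᵢ = 40·2 + 20·8 + 70·18 = 1500.
Σwᵢyᵢ = 40·3 + 20·8 + 70·18 = 1540.
x* = 1500/130 = 11.54, y* = 1540/130 = 11.85.

(11.54, 11.85)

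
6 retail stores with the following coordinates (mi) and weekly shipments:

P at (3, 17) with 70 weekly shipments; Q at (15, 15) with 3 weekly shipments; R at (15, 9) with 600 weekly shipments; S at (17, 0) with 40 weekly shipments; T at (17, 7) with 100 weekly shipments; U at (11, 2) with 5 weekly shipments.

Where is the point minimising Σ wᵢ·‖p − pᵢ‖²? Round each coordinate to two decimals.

(14.29, 8.98)

The minimiser of Σwᵢ‖p−pᵢ‖² is the weighted centroid p* = (Σwᵢpᵢ)/(Σwᵢ).
Σwᵢ = 818.
Σwᵢxᵢ = 70·3 + 3·15 + 600·15 + 40·17 + 100·17 + 5·11 = 11690.
Σwᵢyᵢ = 70·17 + 3·15 + 600·9 + 40·0 + 100·7 + 5·2 = 7345.
x* = 11690/818 = 14.29, y* = 7345/818 = 8.98.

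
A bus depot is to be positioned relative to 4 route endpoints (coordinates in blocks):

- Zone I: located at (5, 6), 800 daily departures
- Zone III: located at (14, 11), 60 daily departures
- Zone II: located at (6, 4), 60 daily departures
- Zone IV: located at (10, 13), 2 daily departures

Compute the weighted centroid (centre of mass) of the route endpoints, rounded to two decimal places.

(5.66, 6.21)

The minimiser of Σwᵢ‖p−pᵢ‖² is the weighted centroid p* = (Σwᵢpᵢ)/(Σwᵢ).
Σwᵢ = 922.
Σwᵢxᵢ = 800·5 + 60·14 + 60·6 + 2·10 = 5220.
Σwᵢyᵢ = 800·6 + 60·11 + 60·4 + 2·13 = 5726.
x* = 5220/922 = 5.66, y* = 5726/922 = 6.21.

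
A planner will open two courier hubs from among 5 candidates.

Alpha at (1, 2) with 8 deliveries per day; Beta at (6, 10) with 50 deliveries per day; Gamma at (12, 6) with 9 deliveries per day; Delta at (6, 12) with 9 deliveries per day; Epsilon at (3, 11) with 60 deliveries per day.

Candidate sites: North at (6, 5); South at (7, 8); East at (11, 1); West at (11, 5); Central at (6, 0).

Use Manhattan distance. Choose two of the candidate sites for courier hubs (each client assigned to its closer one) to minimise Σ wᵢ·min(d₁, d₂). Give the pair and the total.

{South, West}, total 729

Evaluate every pair (each demand assigned to the nearer of the two):
  {South, West}: total = 729
  {South, Central}: total = 734
  {North, South}: total = 742
  {South, East}: total = 757
  {North, West}: total = 935
  {North, East}: total = 971
  {North, Central}: total = 972
  {West, Central}: total = 1522
  {East, West}: total = 1554
  {East, Central}: total = 1558
Best pair: {South, West} with total 729.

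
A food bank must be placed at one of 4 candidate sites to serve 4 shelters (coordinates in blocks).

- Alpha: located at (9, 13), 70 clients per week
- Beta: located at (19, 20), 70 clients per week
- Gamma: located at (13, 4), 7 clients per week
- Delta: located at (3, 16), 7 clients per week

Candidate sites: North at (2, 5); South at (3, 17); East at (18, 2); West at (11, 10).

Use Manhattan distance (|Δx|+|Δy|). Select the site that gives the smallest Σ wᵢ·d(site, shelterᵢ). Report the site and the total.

Total weighted distance at each candidate:
  North (2, 5): total = 3458
  South (3, 17): total = 2198
  East (18, 2): total = 2982
  West (11, 10): total = 1764
Minimum is at West with total 1764 blocks.

West, total 1764 blocks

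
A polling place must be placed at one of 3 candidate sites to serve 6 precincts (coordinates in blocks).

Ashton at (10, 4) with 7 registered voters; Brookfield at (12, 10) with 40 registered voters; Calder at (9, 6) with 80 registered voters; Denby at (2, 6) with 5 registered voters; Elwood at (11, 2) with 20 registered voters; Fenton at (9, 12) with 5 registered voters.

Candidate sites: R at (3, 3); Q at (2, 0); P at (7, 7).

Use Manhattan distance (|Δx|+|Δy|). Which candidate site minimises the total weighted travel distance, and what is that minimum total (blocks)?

P, total 847 blocks

Total weighted distance at each candidate:
  R (3, 3): total = 1691
  Q (2, 0): total = 2269
  P (7, 7): total = 847
Minimum is at P with total 847 blocks.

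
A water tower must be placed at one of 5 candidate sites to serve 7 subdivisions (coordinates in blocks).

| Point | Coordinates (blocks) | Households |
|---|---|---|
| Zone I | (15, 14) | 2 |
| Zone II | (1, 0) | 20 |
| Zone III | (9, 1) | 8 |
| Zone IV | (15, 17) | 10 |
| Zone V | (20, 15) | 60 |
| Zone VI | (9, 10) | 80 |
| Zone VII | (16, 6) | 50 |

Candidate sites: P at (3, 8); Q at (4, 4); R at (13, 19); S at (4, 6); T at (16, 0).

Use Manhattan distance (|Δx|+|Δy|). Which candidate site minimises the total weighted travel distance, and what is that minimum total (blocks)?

Total weighted distance at each candidate:
  P (3, 8): total = 3380
  Q (4, 4): total = 3686
  R (13, 19): total = 3350
  S (4, 6): total = 3338
  T (16, 0): total = 3374
Minimum is at S with total 3338 blocks.

S, total 3338 blocks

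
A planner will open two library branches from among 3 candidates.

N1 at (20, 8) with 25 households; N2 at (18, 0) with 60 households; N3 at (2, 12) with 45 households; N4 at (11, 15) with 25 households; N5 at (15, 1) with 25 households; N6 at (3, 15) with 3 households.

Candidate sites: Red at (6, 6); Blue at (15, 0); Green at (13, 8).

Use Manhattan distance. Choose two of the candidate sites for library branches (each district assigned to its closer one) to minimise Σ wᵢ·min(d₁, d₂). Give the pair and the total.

{Blue, Green}, total 1331

Evaluate every pair (each demand assigned to the nearer of the two):
  {Blue, Green}: total = 1331
  {Red, Blue}: total = 1366
  {Red, Green}: total = 1891
Best pair: {Blue, Green} with total 1331.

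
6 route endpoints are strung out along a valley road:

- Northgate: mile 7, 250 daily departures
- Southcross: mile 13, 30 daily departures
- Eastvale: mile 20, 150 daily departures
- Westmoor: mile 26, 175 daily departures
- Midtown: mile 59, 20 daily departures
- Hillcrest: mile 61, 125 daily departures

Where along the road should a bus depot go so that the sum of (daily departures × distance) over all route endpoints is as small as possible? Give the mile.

For a sum of weighted absolute distances on a line, the optimum is the weighted median (not the mean). Total weight W = 750; half-weight = 375.
Sort by position and accumulate weight:
  mile 7 (Northgate, w=250) → cum 250
  mile 13 (Southcross, w=30) → cum 280
  mile 20 (Eastvale, w=150) → cum 430  ≥ 375 → median here
  mile 26 (Westmoor, w=175) → cum 605
  mile 59 (Midtown, w=20) → cum 625
  mile 61 (Hillcrest, w=125) → cum 750
Optimal location: mile 20.

x = 20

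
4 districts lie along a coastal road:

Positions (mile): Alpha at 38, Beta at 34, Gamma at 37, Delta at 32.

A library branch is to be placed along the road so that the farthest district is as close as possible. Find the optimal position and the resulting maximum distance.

The 1-center on a line is the midpoint of the two extreme points: leftmost at 32, rightmost at 38.
Optimal location = (32 + 38)/2 = 35; maximum distance = (38 − 32)/2 = 3.

location 35, max distance 3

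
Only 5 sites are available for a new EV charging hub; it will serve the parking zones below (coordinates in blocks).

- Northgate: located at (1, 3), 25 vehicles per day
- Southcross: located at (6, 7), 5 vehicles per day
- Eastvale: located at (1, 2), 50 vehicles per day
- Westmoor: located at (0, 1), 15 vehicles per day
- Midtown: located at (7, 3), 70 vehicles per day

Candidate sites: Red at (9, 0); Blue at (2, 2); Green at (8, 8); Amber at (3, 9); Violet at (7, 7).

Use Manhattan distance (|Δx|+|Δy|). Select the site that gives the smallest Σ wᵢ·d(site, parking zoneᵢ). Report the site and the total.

Total weighted distance at each candidate:
  Red (9, 0): total = 1325
  Blue (2, 2): total = 610
  Green (8, 8): total = 1610
  Amber (3, 9): total = 1540
  Violet (7, 7): total = 1280
Minimum is at Blue with total 610 blocks.

Blue, total 610 blocks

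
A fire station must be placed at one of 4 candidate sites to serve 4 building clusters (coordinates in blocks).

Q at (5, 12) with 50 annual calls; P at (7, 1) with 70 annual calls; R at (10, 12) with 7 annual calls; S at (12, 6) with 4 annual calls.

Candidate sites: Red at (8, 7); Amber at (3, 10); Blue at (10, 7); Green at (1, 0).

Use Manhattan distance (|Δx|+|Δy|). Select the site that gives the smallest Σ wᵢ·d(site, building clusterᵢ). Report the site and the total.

Red, total 959 blocks

Total weighted distance at each candidate:
  Red (8, 7): total = 959
  Amber (3, 10): total = 1225
  Blue (10, 7): total = 1177
  Green (1, 0): total = 1505
Minimum is at Red with total 959 blocks.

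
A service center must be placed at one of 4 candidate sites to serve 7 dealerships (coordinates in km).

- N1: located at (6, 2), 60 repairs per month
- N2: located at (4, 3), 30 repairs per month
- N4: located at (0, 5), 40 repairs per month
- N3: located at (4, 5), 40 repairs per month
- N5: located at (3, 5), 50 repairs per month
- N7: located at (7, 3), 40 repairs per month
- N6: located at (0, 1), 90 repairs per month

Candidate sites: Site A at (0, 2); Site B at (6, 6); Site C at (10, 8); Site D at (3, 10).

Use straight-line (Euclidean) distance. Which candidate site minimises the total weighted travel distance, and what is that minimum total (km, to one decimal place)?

Total weighted distance at each candidate:
  Site A (0, 2): total = 1388.7
  Site B (6, 6): total = 1668.4
  Site C (10, 8): total = 3065.5
  Site D (3, 10): total = 2588.3
Minimum is at Site A with total 1388.7 km.

Site A, total 1388.7 km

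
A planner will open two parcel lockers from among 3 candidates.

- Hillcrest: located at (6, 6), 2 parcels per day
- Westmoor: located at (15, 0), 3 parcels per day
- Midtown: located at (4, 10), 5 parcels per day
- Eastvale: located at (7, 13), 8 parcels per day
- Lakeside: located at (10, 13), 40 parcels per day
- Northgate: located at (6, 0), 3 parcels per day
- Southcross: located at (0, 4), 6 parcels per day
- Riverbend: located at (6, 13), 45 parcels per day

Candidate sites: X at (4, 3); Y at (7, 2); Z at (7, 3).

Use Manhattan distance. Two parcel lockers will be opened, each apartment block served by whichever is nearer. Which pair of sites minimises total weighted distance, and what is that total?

{X, Z}, total 1213

Evaluate every pair (each demand assigned to the nearer of the two):
  {X, Z}: total = 1213
  {Y, Z}: total = 1240
  {X, Y}: total = 1302
Best pair: {X, Z} with total 1213.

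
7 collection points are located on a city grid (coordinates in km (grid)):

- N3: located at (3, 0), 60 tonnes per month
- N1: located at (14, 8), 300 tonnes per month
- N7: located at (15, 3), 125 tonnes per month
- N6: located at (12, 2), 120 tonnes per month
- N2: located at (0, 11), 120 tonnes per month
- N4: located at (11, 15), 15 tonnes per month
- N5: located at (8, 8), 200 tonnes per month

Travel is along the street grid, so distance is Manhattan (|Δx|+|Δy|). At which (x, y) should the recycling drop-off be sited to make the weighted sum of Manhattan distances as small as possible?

(12, 8)

Manhattan distance separates: Σwᵢ(|x−xᵢ|+|y−yᵢ|) = Σwᵢ|x−xᵢ| + Σwᵢ|y−yᵢ|, so x and y are optimised independently as 1-D weighted medians.
Total weight W = 940; half = 470.
x-coordinate, sorted with cumulative weight:
  x=0 (N2, w=120) cum 120
  x=3 (N3, w=60) cum 180
  x=8 (N5, w=200) cum 380
  x=11 (N4, w=15) cum 395
  x=12 (N6, w=120) cum 515  ← median
  x=14 (N1, w=300) cum 815
  x=15 (N7, w=125) cum 940
⇒ x* = 12
y-coordinate, sorted with cumulative weight:
  y=0 (N3, w=60) cum 60
  y=2 (N6, w=120) cum 180
  y=3 (N7, w=125) cum 305
  y=8 (N1, w=300) cum 605  ← median
  y=8 (N5, w=200) cum 805
  y=11 (N2, w=120) cum 925
  y=15 (N4, w=15) cum 940
⇒ y* = 8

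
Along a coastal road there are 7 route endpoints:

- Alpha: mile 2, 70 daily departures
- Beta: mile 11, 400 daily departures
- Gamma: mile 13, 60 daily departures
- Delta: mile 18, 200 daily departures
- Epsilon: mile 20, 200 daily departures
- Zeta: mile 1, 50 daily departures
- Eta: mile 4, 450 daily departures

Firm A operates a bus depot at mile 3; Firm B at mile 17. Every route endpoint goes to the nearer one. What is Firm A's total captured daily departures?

The indifferent point is the midpoint (3+17)/2 = 10; route endpoints left of it (closer to Firm A at 3) go to Firm A, those right go to Firm B.
  Zeta at 1 (w=50) → Firm A
  Alpha at 2 (w=70) → Firm A
  Eta at 4 (w=450) → Firm A
  Beta at 11 (w=400) → Firm B
  Gamma at 13 (w=60) → Firm B
  Delta at 18 (w=200) → Firm B
  Epsilon at 20 (w=200) → Firm B
Firm A captures 570; Firm B captures 860.

570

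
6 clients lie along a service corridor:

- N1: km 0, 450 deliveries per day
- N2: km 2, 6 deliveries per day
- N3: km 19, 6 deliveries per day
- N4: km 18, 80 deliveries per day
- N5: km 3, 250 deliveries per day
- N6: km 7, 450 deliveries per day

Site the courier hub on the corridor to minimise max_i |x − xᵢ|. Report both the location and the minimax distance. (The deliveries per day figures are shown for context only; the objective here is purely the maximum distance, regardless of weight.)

location 9.5, max distance 9.5

The 1-center on a line is the midpoint of the two extreme points: leftmost at 0, rightmost at 19.
Optimal location = (0 + 19)/2 = 9.5; maximum distance = (19 − 0)/2 = 9.5.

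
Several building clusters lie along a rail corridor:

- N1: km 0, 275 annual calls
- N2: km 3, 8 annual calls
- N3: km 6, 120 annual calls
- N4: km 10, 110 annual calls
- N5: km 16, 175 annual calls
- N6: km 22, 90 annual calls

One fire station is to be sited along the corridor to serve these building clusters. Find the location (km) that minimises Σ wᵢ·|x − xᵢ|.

x = 6

For a sum of weighted absolute distances on a line, the optimum is the weighted median (not the mean). Total weight W = 778; half-weight = 389.
Sort by position and accumulate weight:
  km 0 (N1, w=275) → cum 275
  km 3 (N2, w=8) → cum 283
  km 6 (N3, w=120) → cum 403  ≥ 389 → median here
  km 10 (N4, w=110) → cum 513
  km 16 (N5, w=175) → cum 688
  km 22 (N6, w=90) → cum 778
Optimal location: km 6.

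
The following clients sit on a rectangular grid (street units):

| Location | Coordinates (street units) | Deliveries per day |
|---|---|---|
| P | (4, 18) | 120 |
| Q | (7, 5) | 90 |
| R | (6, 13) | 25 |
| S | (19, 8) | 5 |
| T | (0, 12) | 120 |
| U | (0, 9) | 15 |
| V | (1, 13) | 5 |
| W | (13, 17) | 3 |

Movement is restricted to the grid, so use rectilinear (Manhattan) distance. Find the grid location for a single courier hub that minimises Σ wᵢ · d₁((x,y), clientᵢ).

(4, 12)

Manhattan distance separates: Σwᵢ(|x−xᵢ|+|y−yᵢ|) = Σwᵢ|x−xᵢ| + Σwᵢ|y−yᵢ|, so x and y are optimised independently as 1-D weighted medians.
Total weight W = 383; half = 191.5.
x-coordinate, sorted with cumulative weight:
  x=0 (T, w=120) cum 120
  x=0 (U, w=15) cum 135
  x=1 (V, w=5) cum 140
  x=4 (P, w=120) cum 260  ← median
  x=6 (R, w=25) cum 285
  x=7 (Q, w=90) cum 375
  x=13 (W, w=3) cum 378
  x=19 (S, w=5) cum 383
⇒ x* = 4
y-coordinate, sorted with cumulative weight:
  y=5 (Q, w=90) cum 90
  y=8 (S, w=5) cum 95
  y=9 (U, w=15) cum 110
  y=12 (T, w=120) cum 230  ← median
  y=13 (R, w=25) cum 255
  y=13 (V, w=5) cum 260
  y=17 (W, w=3) cum 263
  y=18 (P, w=120) cum 383
⇒ y* = 12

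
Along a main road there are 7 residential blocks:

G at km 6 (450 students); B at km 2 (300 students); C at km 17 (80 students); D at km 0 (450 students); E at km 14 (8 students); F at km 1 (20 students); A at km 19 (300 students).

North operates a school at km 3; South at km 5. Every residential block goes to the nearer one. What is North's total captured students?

The indifferent point is the midpoint (3+5)/2 = 4; residential blocks left of it (closer to North at 3) go to North, those right go to South.
  D at 0 (w=450) → North
  F at 1 (w=20) → North
  B at 2 (w=300) → North
  G at 6 (w=450) → South
  E at 14 (w=8) → South
  C at 17 (w=80) → South
  A at 19 (w=300) → South
North captures 770; South captures 838.

770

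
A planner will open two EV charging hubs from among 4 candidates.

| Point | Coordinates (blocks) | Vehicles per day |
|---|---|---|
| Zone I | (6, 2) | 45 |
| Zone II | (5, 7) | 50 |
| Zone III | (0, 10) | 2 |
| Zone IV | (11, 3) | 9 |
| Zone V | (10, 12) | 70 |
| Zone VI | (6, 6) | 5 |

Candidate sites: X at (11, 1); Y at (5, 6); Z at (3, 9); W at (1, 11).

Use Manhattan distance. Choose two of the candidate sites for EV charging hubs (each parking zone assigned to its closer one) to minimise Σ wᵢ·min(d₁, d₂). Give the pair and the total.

Evaluate every pair (each demand assigned to the nearer of the two):
  {Y, W}: total = 1065
  {Y, Z}: total = 1069
  {X, Y}: total = 1086
  {X, Z}: total = 1226
  {X, W}: total = 1442
  {Z, W}: total = 1510
Best pair: {Y, W} with total 1065.

{Y, W}, total 1065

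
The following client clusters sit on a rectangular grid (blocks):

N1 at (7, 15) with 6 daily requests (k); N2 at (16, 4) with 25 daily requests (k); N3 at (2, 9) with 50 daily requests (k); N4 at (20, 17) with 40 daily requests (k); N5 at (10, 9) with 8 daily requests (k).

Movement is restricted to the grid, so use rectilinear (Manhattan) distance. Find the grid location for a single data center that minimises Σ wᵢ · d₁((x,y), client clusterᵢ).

Manhattan distance separates: Σwᵢ(|x−xᵢ|+|y−yᵢ|) = Σwᵢ|x−xᵢ| + Σwᵢ|y−yᵢ|, so x and y are optimised independently as 1-D weighted medians.
Total weight W = 129; half = 64.5.
x-coordinate, sorted with cumulative weight:
  x=2 (N3, w=50) cum 50
  x=7 (N1, w=6) cum 56
  x=10 (N5, w=8) cum 64
  x=16 (N2, w=25) cum 89  ← median
  x=20 (N4, w=40) cum 129
⇒ x* = 16
y-coordinate, sorted with cumulative weight:
  y=4 (N2, w=25) cum 25
  y=9 (N3, w=50) cum 75  ← median
  y=9 (N5, w=8) cum 83
  y=15 (N1, w=6) cum 89
  y=17 (N4, w=40) cum 129
⇒ y* = 9

(16, 9)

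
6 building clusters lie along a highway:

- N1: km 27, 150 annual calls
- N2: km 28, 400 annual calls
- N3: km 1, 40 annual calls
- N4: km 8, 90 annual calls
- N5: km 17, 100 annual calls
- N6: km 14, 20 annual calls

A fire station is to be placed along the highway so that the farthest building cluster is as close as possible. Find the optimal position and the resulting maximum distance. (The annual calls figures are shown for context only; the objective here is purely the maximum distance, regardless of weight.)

location 14.5, max distance 13.5

The 1-center on a line is the midpoint of the two extreme points: leftmost at 1, rightmost at 28.
Optimal location = (1 + 28)/2 = 14.5; maximum distance = (28 − 1)/2 = 13.5.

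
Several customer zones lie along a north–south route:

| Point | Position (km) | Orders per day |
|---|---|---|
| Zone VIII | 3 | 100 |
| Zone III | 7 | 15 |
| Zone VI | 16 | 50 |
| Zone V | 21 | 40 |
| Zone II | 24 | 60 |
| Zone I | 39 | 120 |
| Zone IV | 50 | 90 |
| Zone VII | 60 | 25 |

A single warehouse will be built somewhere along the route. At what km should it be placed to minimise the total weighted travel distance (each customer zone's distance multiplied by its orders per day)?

For a sum of weighted absolute distances on a line, the optimum is the weighted median (not the mean). Total weight W = 500; half-weight = 250.
Sort by position and accumulate weight:
  km 3 (Zone VIII, w=100) → cum 100
  km 7 (Zone III, w=15) → cum 115
  km 16 (Zone VI, w=50) → cum 165
  km 21 (Zone V, w=40) → cum 205
  km 24 (Zone II, w=60) → cum 265  ≥ 250 → median here
  km 39 (Zone I, w=120) → cum 385
  km 50 (Zone IV, w=90) → cum 475
  km 60 (Zone VII, w=25) → cum 500
Optimal location: km 24.

x = 24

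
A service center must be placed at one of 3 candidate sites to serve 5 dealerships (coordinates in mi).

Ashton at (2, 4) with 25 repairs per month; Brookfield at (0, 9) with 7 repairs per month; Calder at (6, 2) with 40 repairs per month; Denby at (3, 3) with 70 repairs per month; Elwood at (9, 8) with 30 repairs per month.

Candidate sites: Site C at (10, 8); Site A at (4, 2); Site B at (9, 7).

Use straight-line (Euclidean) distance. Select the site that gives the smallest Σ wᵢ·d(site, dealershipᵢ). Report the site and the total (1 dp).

Total weighted distance at each candidate:
  Site C (10, 8): total = 1214.6
  Site A (4, 2): total = 540.4
  Site B (9, 7): total = 1022.9
Minimum is at Site A with total 540.4 mi.

Site A, total 540.4 mi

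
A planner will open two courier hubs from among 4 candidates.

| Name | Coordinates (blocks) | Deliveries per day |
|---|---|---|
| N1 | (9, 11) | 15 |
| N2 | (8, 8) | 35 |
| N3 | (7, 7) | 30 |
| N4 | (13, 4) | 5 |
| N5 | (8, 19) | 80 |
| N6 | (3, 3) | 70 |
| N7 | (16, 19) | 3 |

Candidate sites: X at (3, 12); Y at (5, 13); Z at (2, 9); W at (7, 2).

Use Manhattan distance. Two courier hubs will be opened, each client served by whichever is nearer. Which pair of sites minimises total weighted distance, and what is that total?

{Y, W}, total 1646

Evaluate every pair (each demand assigned to the nearer of the two):
  {Y, W}: total = 1646
  {Y, Z}: total = 1886
  {X, W}: total = 1910
  {X, Y}: total = 2096
  {X, Z}: total = 2150
  {Z, W}: total = 2272
Best pair: {Y, W} with total 1646.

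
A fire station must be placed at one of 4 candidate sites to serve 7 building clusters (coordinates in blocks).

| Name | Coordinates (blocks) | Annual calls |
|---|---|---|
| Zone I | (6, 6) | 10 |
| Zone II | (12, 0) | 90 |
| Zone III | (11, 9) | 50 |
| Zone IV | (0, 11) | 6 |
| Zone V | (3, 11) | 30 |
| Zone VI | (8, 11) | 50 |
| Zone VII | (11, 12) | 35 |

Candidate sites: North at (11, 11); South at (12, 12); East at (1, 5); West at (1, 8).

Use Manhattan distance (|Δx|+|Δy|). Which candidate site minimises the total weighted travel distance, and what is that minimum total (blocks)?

North, total 1771 blocks

Total weighted distance at each candidate:
  North (11, 11): total = 1771
  South (12, 12): total = 2063
  East (1, 5): total = 3727
  West (1, 8): total = 3494
Minimum is at North with total 1771 blocks.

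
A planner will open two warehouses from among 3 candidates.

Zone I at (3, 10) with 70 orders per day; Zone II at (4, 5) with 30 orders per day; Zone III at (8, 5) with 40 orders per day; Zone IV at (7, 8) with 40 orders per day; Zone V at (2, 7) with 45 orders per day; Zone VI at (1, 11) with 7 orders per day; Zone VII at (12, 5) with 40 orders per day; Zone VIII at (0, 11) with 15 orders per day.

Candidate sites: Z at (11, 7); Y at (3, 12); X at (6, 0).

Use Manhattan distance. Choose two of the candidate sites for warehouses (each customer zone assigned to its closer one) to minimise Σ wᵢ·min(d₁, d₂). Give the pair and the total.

{Z, Y}, total 1251

Evaluate every pair (each demand assigned to the nearer of the two):
  {Z, Y}: total = 1251
  {Y, X}: total = 1741
  {Z, X}: total = 2228
Best pair: {Z, Y} with total 1251.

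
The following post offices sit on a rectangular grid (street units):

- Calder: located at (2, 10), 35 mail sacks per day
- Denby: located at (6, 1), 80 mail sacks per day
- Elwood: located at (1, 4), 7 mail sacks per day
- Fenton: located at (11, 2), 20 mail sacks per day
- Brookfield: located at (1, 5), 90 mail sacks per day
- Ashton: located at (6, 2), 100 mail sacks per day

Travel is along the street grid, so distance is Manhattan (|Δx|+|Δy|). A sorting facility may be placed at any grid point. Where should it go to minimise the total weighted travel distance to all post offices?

Manhattan distance separates: Σwᵢ(|x−xᵢ|+|y−yᵢ|) = Σwᵢ|x−xᵢ| + Σwᵢ|y−yᵢ|, so x and y are optimised independently as 1-D weighted medians.
Total weight W = 332; half = 166.
x-coordinate, sorted with cumulative weight:
  x=1 (Elwood, w=7) cum 7
  x=1 (Brookfield, w=90) cum 97
  x=2 (Calder, w=35) cum 132
  x=6 (Denby, w=80) cum 212  ← median
  x=6 (Ashton, w=100) cum 312
  x=11 (Fenton, w=20) cum 332
⇒ x* = 6
y-coordinate, sorted with cumulative weight:
  y=1 (Denby, w=80) cum 80
  y=2 (Fenton, w=20) cum 100
  y=2 (Ashton, w=100) cum 200  ← median
  y=4 (Elwood, w=7) cum 207
  y=5 (Brookfield, w=90) cum 297
  y=10 (Calder, w=35) cum 332
⇒ y* = 2

(6, 2)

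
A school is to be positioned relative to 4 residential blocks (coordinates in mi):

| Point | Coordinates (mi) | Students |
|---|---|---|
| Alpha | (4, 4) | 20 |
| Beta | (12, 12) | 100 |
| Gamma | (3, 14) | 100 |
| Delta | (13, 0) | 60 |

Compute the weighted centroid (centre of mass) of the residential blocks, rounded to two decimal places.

(8.43, 9.57)

The minimiser of Σwᵢ‖p−pᵢ‖² is the weighted centroid p* = (Σwᵢpᵢ)/(Σwᵢ).
Σwᵢ = 280.
Σwᵢxᵢ = 20·4 + 100·12 + 100·3 + 60·13 = 2360.
Σwᵢyᵢ = 20·4 + 100·12 + 100·14 + 60·0 = 2680.
x* = 2360/280 = 8.43, y* = 2680/280 = 9.57.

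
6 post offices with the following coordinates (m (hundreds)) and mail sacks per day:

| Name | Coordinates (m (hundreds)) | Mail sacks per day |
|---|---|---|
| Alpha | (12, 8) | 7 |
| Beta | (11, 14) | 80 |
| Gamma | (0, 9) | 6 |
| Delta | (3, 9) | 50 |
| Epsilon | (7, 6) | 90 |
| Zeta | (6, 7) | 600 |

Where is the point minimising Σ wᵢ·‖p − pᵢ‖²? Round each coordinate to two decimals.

The minimiser of Σwᵢ‖p−pᵢ‖² is the weighted centroid p* = (Σwᵢpᵢ)/(Σwᵢ).
Σwᵢ = 833.
Σwᵢxᵢ = 7·12 + 80·11 + 6·0 + 50·3 + 90·7 + 600·6 = 5344.
Σwᵢyᵢ = 7·8 + 80·14 + 6·9 + 50·9 + 90·6 + 600·7 = 6420.
x* = 5344/833 = 6.42, y* = 6420/833 = 7.71.

(6.42, 7.71)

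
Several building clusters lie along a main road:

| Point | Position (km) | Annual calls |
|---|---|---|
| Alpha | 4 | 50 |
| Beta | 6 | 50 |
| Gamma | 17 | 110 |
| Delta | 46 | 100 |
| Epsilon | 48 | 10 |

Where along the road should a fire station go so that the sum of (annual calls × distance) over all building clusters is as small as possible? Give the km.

x = 17

For a sum of weighted absolute distances on a line, the optimum is the weighted median (not the mean). Total weight W = 320; half-weight = 160.
Sort by position and accumulate weight:
  km 4 (Alpha, w=50) → cum 50
  km 6 (Beta, w=50) → cum 100
  km 17 (Gamma, w=110) → cum 210  ≥ 160 → median here
  km 46 (Delta, w=100) → cum 310
  km 48 (Epsilon, w=10) → cum 320
Optimal location: km 17.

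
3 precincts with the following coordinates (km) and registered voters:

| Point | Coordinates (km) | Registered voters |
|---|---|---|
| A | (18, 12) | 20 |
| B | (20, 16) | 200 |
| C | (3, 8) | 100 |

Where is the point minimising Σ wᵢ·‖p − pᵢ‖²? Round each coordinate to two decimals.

The minimiser of Σwᵢ‖p−pᵢ‖² is the weighted centroid p* = (Σwᵢpᵢ)/(Σwᵢ).
Σwᵢ = 320.
Σwᵢxᵢ = 20·18 + 200·20 + 100·3 = 4660.
Σwᵢyᵢ = 20·12 + 200·16 + 100·8 = 4240.
x* = 4660/320 = 14.56, y* = 4240/320 = 13.25.

(14.56, 13.25)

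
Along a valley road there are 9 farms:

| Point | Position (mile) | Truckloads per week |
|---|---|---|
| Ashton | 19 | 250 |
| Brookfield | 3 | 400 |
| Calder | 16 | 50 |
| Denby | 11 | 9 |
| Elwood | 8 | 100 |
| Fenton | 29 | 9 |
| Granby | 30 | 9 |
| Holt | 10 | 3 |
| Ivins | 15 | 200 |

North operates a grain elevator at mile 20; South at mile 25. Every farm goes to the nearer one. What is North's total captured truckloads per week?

The indifferent point is the midpoint (20+25)/2 = 22.5; farms left of it (closer to North at 20) go to North, those right go to South.
  Brookfield at 3 (w=400) → North
  Elwood at 8 (w=100) → North
  Holt at 10 (w=3) → North
  Denby at 11 (w=9) → North
  Ivins at 15 (w=200) → North
  Calder at 16 (w=50) → North
  Ashton at 19 (w=250) → North
  Fenton at 29 (w=9) → South
  Granby at 30 (w=9) → South
North captures 1012; South captures 18.

1012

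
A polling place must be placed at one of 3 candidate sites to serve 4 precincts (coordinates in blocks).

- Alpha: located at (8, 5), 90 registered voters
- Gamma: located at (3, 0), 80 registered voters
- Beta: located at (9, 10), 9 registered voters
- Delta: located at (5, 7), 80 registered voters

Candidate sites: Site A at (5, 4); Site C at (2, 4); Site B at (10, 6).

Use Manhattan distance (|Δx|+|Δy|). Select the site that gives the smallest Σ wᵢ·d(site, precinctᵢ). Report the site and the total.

Site A, total 1170 blocks

Total weighted distance at each candidate:
  Site A (5, 4): total = 1170
  Site C (2, 4): total = 1627
  Site B (10, 6): total = 1835
Minimum is at Site A with total 1170 blocks.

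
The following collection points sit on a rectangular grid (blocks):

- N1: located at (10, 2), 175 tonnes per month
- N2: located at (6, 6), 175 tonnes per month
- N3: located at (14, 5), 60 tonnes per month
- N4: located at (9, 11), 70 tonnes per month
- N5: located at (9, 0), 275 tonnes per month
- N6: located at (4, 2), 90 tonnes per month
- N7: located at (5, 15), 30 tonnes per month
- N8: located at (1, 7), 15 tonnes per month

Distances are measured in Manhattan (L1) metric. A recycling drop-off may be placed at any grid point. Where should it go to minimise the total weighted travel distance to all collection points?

(9, 2)

Manhattan distance separates: Σwᵢ(|x−xᵢ|+|y−yᵢ|) = Σwᵢ|x−xᵢ| + Σwᵢ|y−yᵢ|, so x and y are optimised independently as 1-D weighted medians.
Total weight W = 890; half = 445.
x-coordinate, sorted with cumulative weight:
  x=1 (N8, w=15) cum 15
  x=4 (N6, w=90) cum 105
  x=5 (N7, w=30) cum 135
  x=6 (N2, w=175) cum 310
  x=9 (N4, w=70) cum 380
  x=9 (N5, w=275) cum 655  ← median
  x=10 (N1, w=175) cum 830
  x=14 (N3, w=60) cum 890
⇒ x* = 9
y-coordinate, sorted with cumulative weight:
  y=0 (N5, w=275) cum 275
  y=2 (N1, w=175) cum 450  ← median
  y=2 (N6, w=90) cum 540
  y=5 (N3, w=60) cum 600
  y=6 (N2, w=175) cum 775
  y=7 (N8, w=15) cum 790
  y=11 (N4, w=70) cum 860
  y=15 (N7, w=30) cum 890
⇒ y* = 2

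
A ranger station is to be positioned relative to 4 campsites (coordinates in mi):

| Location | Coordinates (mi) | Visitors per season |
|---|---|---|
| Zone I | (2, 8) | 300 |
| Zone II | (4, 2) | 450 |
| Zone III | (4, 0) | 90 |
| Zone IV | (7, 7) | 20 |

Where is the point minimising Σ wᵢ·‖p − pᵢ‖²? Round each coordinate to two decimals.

The minimiser of Σwᵢ‖p−pᵢ‖² is the weighted centroid p* = (Σwᵢpᵢ)/(Σwᵢ).
Σwᵢ = 860.
Σwᵢxᵢ = 300·2 + 450·4 + 90·4 + 20·7 = 2900.
Σwᵢyᵢ = 300·8 + 450·2 + 90·0 + 20·7 = 3440.
x* = 2900/860 = 3.37, y* = 3440/860 = 4.00.

(3.37, 4.00)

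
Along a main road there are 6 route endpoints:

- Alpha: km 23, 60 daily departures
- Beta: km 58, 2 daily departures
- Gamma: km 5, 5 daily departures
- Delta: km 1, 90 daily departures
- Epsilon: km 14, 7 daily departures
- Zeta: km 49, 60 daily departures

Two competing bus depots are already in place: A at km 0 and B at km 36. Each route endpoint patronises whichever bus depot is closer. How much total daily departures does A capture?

The indifferent point is the midpoint (0+36)/2 = 18; route endpoints left of it (closer to A at 0) go to A, those right go to B.
  Delta at 1 (w=90) → A
  Gamma at 5 (w=5) → A
  Epsilon at 14 (w=7) → A
  Alpha at 23 (w=60) → B
  Zeta at 49 (w=60) → B
  Beta at 58 (w=2) → B
A captures 102; B captures 122.

102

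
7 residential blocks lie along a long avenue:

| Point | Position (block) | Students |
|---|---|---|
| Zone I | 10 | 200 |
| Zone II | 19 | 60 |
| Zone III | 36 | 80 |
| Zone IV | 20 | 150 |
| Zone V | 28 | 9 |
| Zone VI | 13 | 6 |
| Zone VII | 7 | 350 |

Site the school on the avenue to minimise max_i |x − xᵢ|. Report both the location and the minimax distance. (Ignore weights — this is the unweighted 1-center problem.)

location 21.5, max distance 14.5

The 1-center on a line is the midpoint of the two extreme points: leftmost at 7, rightmost at 36.
Optimal location = (7 + 36)/2 = 21.5; maximum distance = (36 − 7)/2 = 14.5.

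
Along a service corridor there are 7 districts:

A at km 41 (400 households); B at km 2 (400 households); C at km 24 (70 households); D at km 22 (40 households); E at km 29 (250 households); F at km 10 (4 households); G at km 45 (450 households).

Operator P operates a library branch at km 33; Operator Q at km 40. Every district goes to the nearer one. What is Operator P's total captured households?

764

The indifferent point is the midpoint (33+40)/2 = 36.5; districts left of it (closer to Operator P at 33) go to Operator P, those right go to Operator Q.
  B at 2 (w=400) → Operator P
  F at 10 (w=4) → Operator P
  D at 22 (w=40) → Operator P
  C at 24 (w=70) → Operator P
  E at 29 (w=250) → Operator P
  A at 41 (w=400) → Operator Q
  G at 45 (w=450) → Operator Q
Operator P captures 764; Operator Q captures 850.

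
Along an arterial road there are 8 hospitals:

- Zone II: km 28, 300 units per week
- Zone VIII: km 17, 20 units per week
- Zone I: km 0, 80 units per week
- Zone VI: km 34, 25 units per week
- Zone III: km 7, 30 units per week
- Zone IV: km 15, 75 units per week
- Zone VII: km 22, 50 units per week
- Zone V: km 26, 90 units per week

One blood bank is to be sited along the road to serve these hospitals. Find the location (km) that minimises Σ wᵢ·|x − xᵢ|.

For a sum of weighted absolute distances on a line, the optimum is the weighted median (not the mean). Total weight W = 670; half-weight = 335.
Sort by position and accumulate weight:
  km 0 (Zone I, w=80) → cum 80
  km 7 (Zone III, w=30) → cum 110
  km 15 (Zone IV, w=75) → cum 185
  km 17 (Zone VIII, w=20) → cum 205
  km 22 (Zone VII, w=50) → cum 255
  km 26 (Zone V, w=90) → cum 345  ≥ 335 → median here
  km 28 (Zone II, w=300) → cum 645
  km 34 (Zone VI, w=25) → cum 670
Optimal location: km 26.

x = 26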